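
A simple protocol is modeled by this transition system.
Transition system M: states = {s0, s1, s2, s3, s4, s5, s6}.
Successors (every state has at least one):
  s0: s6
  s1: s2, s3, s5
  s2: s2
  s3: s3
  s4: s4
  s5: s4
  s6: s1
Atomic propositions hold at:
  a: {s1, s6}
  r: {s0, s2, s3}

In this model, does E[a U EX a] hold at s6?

Sat(EX a) = {s : some successor in {s1, s6}} = {s0, s6}
E[a U EX a]: least fixpoint, start Z0 = Sat(EX a) = {s0, s6}, add states in Sat(a) with some successor in Z. Already a fixed point.
Sat(E[a U EX a]) = {s0, s6}
s6 ∈ Sat(E[a U EX a]) = {s0, s6}, so the formula holds at s6.

Yes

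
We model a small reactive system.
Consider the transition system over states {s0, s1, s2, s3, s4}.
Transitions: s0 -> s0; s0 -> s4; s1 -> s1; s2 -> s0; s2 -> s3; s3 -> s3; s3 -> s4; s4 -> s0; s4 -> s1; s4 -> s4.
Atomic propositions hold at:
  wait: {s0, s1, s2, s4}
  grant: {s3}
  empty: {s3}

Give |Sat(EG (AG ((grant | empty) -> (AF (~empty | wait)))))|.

Sat(grant | empty) = {s3}
Sat(~empty) = {s0, s1, s2, s4}
Sat(~empty | wait) = {s0, s1, s2, s4}
AF (~empty | wait): least fixpoint, start Z0 = {s0, s1, s2, s4}, add states with every successor in Z. Already a fixed point.
Sat(AF (~empty | wait)) = {s0, s1, s2, s4}
Sat((grant | empty) -> (AF (~empty | wait))) = {s0, s1, s2, s4}
AG ((grant | empty) -> (AF (~empty | wait))): greatest fixpoint, start Z0 = {s0, s1, s2, s4}, keep only states in Sat with every successor in Z. Z1 = {s0, s1, s4}; fixed.
Sat(AG ((grant | empty) -> (AF (~empty | wait)))) = {s0, s1, s4}
EG (AG ((grant | empty) -> (AF (~empty | wait)))): greatest fixpoint, start Z0 = {s0, s1, s4}, keep only states in Sat with some successor in Z. Already a fixed point.
Sat(EG (AG ((grant | empty) -> (AF (~empty | wait))))) = {s0, s1, s4}
|Sat(EG (AG ((grant | empty) -> (AF (~empty | wait)))))| = |{s0, s1, s4}| = 3.

3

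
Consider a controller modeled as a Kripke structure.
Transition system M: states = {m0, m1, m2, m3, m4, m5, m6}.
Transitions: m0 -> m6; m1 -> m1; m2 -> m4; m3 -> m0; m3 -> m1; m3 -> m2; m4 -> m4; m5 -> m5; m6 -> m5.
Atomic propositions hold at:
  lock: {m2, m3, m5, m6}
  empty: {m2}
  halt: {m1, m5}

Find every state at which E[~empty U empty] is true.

{m2, m3}

Sat(~empty) = {m0, m1, m3, m4, m5, m6}
E[~empty U empty]: least fixpoint, start Z0 = Sat(empty) = {m2}, add states in Sat(~empty) with some successor in Z. Z1 = {m2, m3}; fixed.
Sat(E[~empty U empty]) = {m2, m3}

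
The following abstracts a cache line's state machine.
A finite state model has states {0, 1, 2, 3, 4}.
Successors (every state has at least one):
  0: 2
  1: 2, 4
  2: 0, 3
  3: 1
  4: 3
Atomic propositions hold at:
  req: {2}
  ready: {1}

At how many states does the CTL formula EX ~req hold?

4

Sat(~req) = {0, 1, 3, 4}
Sat(EX ~req) = {s : some successor in {0, 1, 3, 4}} = {1, 2, 3, 4}
|Sat(EX ~req)| = |{1, 2, 3, 4}| = 4.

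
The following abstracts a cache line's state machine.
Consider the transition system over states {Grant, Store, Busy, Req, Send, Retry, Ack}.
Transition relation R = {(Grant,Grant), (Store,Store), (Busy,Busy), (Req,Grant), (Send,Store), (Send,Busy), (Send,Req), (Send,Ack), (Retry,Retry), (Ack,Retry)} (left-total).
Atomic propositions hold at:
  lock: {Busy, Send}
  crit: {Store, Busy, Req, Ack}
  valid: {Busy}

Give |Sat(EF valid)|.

EF valid: least fixpoint, start Z0 = {Busy}, add states with some successor in Z. Z1 = {Busy, Send}; fixed.
Sat(EF valid) = {Busy, Send}
|Sat(EF valid)| = |{Busy, Send}| = 2.

2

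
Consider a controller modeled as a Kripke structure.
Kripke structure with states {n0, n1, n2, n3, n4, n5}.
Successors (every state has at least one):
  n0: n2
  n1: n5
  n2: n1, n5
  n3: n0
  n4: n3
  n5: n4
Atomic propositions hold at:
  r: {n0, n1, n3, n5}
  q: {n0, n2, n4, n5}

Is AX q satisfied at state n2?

No

Sat(AX q) = {s : every successor in {n0, n2, n4, n5}} = {n0, n1, n3, n5}
n2 ∉ Sat(AX q) = {n0, n1, n3, n5}, so the formula does not hold at n2.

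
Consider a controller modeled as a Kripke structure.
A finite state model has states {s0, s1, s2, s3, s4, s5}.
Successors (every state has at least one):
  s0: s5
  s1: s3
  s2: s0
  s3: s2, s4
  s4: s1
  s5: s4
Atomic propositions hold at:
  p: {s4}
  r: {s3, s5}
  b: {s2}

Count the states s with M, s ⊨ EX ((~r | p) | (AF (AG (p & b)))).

Sat(~r) = {s0, s1, s2, s4}
Sat(~r | p) = {s0, s1, s2, s4}
Sat(p & b) = ∅
AG (p & b): greatest fixpoint, start Z0 = ∅, keep only states in Sat with every successor in Z. Already a fixed point.
Sat(AG (p & b)) = ∅
AF (AG (p & b)): least fixpoint, start Z0 = ∅, add states with every successor in Z. Already a fixed point.
Sat(AF (AG (p & b))) = ∅
Sat((~r | p) | (AF (AG (p & b)))) = {s0, s1, s2, s4}
Sat(EX ((~r | p) | (AF (AG (p & b))))) = {s : some successor in {s0, s1, s2, s4}} = {s2, s3, s4, s5}
|Sat(EX ((~r | p) | (AF (AG (p & b)))))| = |{s2, s3, s4, s5}| = 4.

4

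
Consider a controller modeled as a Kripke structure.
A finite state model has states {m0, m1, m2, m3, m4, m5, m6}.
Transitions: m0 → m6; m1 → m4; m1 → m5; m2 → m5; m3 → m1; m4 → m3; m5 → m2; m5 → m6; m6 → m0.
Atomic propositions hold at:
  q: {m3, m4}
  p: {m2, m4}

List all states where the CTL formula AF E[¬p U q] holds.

{m1, m3, m4}

Sat(¬p) = {m0, m1, m3, m5, m6}
E[¬p U q]: least fixpoint, start Z0 = Sat(q) = {m3, m4}, add states in Sat(¬p) with some successor in Z. Z1 = {m1, m3, m4}; fixed.
Sat(E[¬p U q]) = {m1, m3, m4}
AF E[¬p U q]: least fixpoint, start Z0 = {m1, m3, m4}, add states with every successor in Z. Already a fixed point.
Sat(AF E[¬p U q]) = {m1, m3, m4}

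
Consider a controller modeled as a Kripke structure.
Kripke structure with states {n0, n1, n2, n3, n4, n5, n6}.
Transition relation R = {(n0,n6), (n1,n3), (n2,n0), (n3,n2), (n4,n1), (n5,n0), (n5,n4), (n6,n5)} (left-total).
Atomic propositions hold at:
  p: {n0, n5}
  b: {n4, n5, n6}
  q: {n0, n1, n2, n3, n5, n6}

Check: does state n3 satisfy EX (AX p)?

Sat(AX p) = {s : every successor in {n0, n5}} = {n2, n6}
Sat(EX (AX p)) = {s : some successor in {n2, n6}} = {n0, n3}
n3 ∈ Sat(EX (AX p)) = {n0, n3}, so the formula holds at n3.

Yes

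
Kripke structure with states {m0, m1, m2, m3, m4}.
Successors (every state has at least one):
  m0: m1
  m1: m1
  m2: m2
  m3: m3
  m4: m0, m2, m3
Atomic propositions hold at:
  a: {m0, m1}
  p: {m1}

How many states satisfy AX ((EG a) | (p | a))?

2

EG a: greatest fixpoint, start Z0 = {m0, m1}, keep only states in Sat with some successor in Z. Already a fixed point.
Sat(EG a) = {m0, m1}
Sat(p | a) = {m0, m1}
Sat((EG a) | (p | a)) = {m0, m1}
Sat(AX ((EG a) | (p | a))) = {s : every successor in {m0, m1}} = {m0, m1}
|Sat(AX ((EG a) | (p | a)))| = |{m0, m1}| = 2.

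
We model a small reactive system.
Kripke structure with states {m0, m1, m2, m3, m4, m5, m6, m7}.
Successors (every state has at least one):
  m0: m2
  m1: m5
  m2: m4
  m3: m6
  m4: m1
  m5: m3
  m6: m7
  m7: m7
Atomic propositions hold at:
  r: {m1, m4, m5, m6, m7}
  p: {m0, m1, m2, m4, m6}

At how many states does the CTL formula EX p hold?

Sat(EX p) = {s : some successor in {m0, m1, m2, m4, m6}} = {m0, m2, m3, m4}
|Sat(EX p)| = |{m0, m2, m3, m4}| = 4.

4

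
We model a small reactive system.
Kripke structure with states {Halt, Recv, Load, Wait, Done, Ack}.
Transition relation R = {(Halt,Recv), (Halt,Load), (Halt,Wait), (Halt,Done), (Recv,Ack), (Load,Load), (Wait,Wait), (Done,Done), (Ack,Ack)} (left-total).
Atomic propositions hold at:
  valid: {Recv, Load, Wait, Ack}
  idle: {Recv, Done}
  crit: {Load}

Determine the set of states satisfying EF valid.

{Halt, Recv, Load, Wait, Ack}

EF valid: least fixpoint, start Z0 = {Recv, Load, Wait, Ack}, add states with some successor in Z. Z1 = {Halt, Recv, Load, Wait, Ack}; fixed.
Sat(EF valid) = {Halt, Recv, Load, Wait, Ack}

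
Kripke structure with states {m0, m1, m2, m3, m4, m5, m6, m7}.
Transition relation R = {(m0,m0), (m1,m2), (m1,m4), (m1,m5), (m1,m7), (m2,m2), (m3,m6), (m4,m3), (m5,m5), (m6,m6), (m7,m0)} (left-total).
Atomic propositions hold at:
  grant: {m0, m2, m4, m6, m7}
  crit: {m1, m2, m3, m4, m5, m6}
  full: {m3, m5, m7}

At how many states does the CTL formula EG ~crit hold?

Sat(~crit) = {m0, m7}
EG ~crit: greatest fixpoint, start Z0 = {m0, m7}, keep only states in Sat with some successor in Z. Already a fixed point.
Sat(EG ~crit) = {m0, m7}
|Sat(EG ~crit)| = |{m0, m7}| = 2.

2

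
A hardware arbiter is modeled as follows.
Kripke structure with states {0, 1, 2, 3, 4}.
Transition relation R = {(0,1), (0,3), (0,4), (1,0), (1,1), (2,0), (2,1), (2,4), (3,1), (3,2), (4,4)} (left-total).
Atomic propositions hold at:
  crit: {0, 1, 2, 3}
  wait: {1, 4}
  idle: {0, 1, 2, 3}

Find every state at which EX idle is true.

Sat(EX idle) = {s : some successor in {0, 1, 2, 3}} = {0, 1, 2, 3}

{0, 1, 2, 3}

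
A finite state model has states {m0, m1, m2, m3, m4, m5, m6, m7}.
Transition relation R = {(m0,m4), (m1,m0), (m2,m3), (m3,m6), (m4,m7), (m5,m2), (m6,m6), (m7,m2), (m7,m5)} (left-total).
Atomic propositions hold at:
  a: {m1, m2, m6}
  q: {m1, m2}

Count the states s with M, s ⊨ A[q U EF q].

6

EF q: least fixpoint, start Z0 = {m1, m2}, add states with some successor in Z. Z1 = {m1, m2, m5, m7}; Z2 = {m1, m2, m4, m5, m7}; Z3 = {m0, m1, m2, m4, m5, m7}; fixed.
Sat(EF q) = {m0, m1, m2, m4, m5, m7}
A[q U EF q]: least fixpoint, start Z0 = Sat(EF q) = {m0, m1, m2, m4, m5, m7}, add states in Sat(q) with every successor in Z. Already a fixed point.
Sat(A[q U EF q]) = {m0, m1, m2, m4, m5, m7}
|Sat(A[q U EF q])| = |{m0, m1, m2, m4, m5, m7}| = 6.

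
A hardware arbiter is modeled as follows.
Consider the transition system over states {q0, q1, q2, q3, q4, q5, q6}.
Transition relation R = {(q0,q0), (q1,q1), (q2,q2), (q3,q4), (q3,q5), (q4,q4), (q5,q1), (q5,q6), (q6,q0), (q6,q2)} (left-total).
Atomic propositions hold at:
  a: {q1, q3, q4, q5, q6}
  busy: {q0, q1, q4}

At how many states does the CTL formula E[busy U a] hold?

5

E[busy U a]: least fixpoint, start Z0 = Sat(a) = {q1, q3, q4, q5, q6}, add states in Sat(busy) with some successor in Z. Already a fixed point.
Sat(E[busy U a]) = {q1, q3, q4, q5, q6}
|Sat(E[busy U a])| = |{q1, q3, q4, q5, q6}| = 5.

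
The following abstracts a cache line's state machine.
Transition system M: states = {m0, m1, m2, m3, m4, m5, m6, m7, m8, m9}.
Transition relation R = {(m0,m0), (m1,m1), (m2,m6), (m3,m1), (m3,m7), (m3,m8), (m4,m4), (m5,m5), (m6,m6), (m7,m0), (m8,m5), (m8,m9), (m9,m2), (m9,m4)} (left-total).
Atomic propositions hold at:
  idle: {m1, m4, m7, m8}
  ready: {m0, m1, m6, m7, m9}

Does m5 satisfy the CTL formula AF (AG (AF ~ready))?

Sat(~ready) = {m2, m3, m4, m5, m8}
AF ~ready: least fixpoint, start Z0 = {m2, m3, m4, m5, m8}, add states with every successor in Z. Z1 = {m2, m3, m4, m5, m8, m9}; fixed.
Sat(AF ~ready) = {m2, m3, m4, m5, m8, m9}
AG (AF ~ready): greatest fixpoint, start Z0 = {m2, m3, m4, m5, m8, m9}, keep only states in Sat with every successor in Z. Z1 = {m4, m5, m8, m9}; Z2 = {m4, m5, m8}; Z3 = {m4, m5}; fixed.
Sat(AG (AF ~ready)) = {m4, m5}
AF (AG (AF ~ready)): least fixpoint, start Z0 = {m4, m5}, add states with every successor in Z. Already a fixed point.
Sat(AF (AG (AF ~ready))) = {m4, m5}
m5 ∈ Sat(AF (AG (AF ~ready))) = {m4, m5}, so the formula holds at m5.

Yes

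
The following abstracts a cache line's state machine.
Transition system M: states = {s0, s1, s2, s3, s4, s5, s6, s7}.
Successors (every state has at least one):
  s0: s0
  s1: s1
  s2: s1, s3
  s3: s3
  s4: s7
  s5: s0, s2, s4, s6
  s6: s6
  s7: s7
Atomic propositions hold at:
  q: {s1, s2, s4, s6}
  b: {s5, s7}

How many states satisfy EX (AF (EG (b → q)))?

6

Sat(b → q) = {s0, s1, s2, s3, s4, s6}
EG (b → q): greatest fixpoint, start Z0 = {s0, s1, s2, s3, s4, s6}, keep only states in Sat with some successor in Z. Z1 = {s0, s1, s2, s3, s6}; fixed.
Sat(EG (b → q)) = {s0, s1, s2, s3, s6}
AF (EG (b → q)): least fixpoint, start Z0 = {s0, s1, s2, s3, s6}, add states with every successor in Z. Already a fixed point.
Sat(AF (EG (b → q))) = {s0, s1, s2, s3, s6}
Sat(EX (AF (EG (b → q)))) = {s : some successor in {s0, s1, s2, s3, s6}} = {s0, s1, s2, s3, s5, s6}
|Sat(EX (AF (EG (b → q))))| = |{s0, s1, s2, s3, s5, s6}| = 6.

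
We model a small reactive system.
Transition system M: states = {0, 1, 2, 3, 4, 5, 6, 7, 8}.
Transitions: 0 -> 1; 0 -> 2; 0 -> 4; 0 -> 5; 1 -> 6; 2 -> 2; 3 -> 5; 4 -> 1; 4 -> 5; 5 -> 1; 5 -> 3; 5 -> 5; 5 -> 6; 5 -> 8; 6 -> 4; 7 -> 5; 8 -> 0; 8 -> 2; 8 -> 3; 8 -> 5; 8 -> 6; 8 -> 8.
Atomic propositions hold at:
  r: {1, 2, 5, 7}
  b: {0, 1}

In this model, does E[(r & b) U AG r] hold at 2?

Yes

Sat(r & b) = {1}
AG r: greatest fixpoint, start Z0 = {1, 2, 5, 7}, keep only states in Sat with every successor in Z. Z1 = {2, 7}; Z2 = {2}; fixed.
Sat(AG r) = {2}
E[(r & b) U AG r]: least fixpoint, start Z0 = Sat(AG r) = {2}, add states in Sat(r & b) with some successor in Z. Already a fixed point.
Sat(E[(r & b) U AG r]) = {2}
2 ∈ Sat(E[(r & b) U AG r]) = {2}, so the formula holds at 2.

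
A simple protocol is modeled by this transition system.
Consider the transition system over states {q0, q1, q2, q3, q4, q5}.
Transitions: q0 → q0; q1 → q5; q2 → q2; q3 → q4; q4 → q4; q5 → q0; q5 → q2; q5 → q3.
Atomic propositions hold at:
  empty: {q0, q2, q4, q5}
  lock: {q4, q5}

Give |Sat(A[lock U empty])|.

4

A[lock U empty]: least fixpoint, start Z0 = Sat(empty) = {q0, q2, q4, q5}, add states in Sat(lock) with every successor in Z. Already a fixed point.
Sat(A[lock U empty]) = {q0, q2, q4, q5}
|Sat(A[lock U empty])| = |{q0, q2, q4, q5}| = 4.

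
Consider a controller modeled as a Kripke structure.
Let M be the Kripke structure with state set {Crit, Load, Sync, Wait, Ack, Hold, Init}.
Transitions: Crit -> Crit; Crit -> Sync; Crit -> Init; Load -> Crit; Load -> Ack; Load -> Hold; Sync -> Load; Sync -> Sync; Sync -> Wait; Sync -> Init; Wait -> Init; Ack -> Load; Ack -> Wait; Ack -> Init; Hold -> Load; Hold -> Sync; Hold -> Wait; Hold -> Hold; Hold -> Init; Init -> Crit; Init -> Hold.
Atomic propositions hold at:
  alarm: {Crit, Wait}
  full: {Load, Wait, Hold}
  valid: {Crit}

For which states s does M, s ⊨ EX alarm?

Sat(EX alarm) = {s : some successor in {Crit, Wait}} = {Crit, Load, Sync, Ack, Hold, Init}

{Crit, Load, Sync, Ack, Hold, Init}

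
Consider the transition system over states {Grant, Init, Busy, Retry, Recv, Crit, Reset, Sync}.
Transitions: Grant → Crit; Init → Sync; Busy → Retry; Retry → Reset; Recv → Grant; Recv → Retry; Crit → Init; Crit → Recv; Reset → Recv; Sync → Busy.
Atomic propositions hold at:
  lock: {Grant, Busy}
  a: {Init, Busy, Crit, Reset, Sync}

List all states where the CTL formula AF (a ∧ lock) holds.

Sat(a ∧ lock) = {Busy}
AF (a ∧ lock): least fixpoint, start Z0 = {Busy}, add states with every successor in Z. Z1 = {Busy, Sync}; Z2 = {Init, Busy, Sync}; fixed.
Sat(AF (a ∧ lock)) = {Init, Busy, Sync}

{Init, Busy, Sync}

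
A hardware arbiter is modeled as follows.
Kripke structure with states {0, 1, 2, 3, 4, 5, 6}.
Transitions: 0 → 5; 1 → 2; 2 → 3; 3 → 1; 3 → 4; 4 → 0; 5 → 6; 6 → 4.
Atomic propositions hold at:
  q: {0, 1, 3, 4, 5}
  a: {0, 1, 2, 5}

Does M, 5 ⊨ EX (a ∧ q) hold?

Sat(a ∧ q) = {0, 1, 5}
Sat(EX (a ∧ q)) = {s : some successor in {0, 1, 5}} = {0, 3, 4}
5 ∉ Sat(EX (a ∧ q)) = {0, 3, 4}, so the formula does not hold at 5.

No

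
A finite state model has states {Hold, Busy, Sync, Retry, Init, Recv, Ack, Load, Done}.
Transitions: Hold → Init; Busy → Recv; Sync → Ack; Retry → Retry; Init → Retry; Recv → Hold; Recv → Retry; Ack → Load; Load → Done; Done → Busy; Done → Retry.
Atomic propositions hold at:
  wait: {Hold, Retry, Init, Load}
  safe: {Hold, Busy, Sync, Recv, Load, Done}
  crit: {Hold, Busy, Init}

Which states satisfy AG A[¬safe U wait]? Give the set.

{Hold, Retry, Init}

Sat(¬safe) = {Retry, Init, Ack}
A[¬safe U wait]: least fixpoint, start Z0 = Sat(wait) = {Hold, Retry, Init, Load}, add states in Sat(¬safe) with every successor in Z. Z1 = {Hold, Retry, Init, Ack, Load}; fixed.
Sat(A[¬safe U wait]) = {Hold, Retry, Init, Ack, Load}
AG A[¬safe U wait]: greatest fixpoint, start Z0 = {Hold, Retry, Init, Ack, Load}, keep only states in Sat with every successor in Z. Z1 = {Hold, Retry, Init, Ack}; Z2 = {Hold, Retry, Init}; fixed.
Sat(AG A[¬safe U wait]) = {Hold, Retry, Init}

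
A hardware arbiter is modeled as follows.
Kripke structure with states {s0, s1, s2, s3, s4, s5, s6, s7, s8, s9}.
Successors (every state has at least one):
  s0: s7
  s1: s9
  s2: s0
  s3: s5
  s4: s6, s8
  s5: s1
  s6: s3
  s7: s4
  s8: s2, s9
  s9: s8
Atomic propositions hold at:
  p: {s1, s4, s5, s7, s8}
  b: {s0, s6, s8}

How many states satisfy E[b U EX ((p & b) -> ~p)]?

Sat(p & b) = {s8}
Sat(~p) = {s0, s2, s3, s6, s9}
Sat((p & b) -> ~p) = {s0, s1, s2, s3, s4, s5, s6, s7, s9}
Sat(EX ((p & b) -> ~p)) = {s : some successor in {s0, s1, s2, s3, s4, s5, s6, s7, s9}} = {s0, s1, s2, s3, s4, s5, s6, s7, s8}
E[b U EX ((p & b) -> ~p)]: least fixpoint, start Z0 = Sat(EX ((p & b) -> ~p)) = {s0, s1, s2, s3, s4, s5, s6, s7, s8}, add states in Sat(b) with some successor in Z. Already a fixed point.
Sat(E[b U EX ((p & b) -> ~p)]) = {s0, s1, s2, s3, s4, s5, s6, s7, s8}
|Sat(E[b U EX ((p & b) -> ~p)])| = |{s0, s1, s2, s3, s4, s5, s6, s7, s8}| = 9.

9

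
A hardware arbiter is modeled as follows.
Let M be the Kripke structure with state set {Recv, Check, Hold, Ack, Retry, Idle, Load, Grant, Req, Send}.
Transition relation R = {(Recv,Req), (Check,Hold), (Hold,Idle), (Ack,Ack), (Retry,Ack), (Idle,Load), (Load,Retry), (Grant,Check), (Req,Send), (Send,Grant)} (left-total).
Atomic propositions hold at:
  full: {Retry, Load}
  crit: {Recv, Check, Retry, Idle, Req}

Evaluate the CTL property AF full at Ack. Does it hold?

No

AF full: least fixpoint, start Z0 = {Retry, Load}, add states with every successor in Z. Z1 = {Retry, Idle, Load}; Z2 = {Hold, Retry, Idle, Load}; Z3 = {Check, Hold, Retry, Idle, Load}; Z4 = {Check, Hold, Retry, Idle, Load, Grant}; Z5 = {Check, Hold, Retry, Idle, Load, Grant, Send}; Z6 = {Check, Hold, Retry, Idle, Load, Grant, Req, Send}; Z7 = {Recv, Check, Hold, Retry, Idle, Load, Grant, Req, Send}; fixed.
Sat(AF full) = {Recv, Check, Hold, Retry, Idle, Load, Grant, Req, Send}
Ack ∉ Sat(AF full) = {Recv, Check, Hold, Retry, Idle, Load, Grant, Req, Send}, so the formula does not hold at Ack.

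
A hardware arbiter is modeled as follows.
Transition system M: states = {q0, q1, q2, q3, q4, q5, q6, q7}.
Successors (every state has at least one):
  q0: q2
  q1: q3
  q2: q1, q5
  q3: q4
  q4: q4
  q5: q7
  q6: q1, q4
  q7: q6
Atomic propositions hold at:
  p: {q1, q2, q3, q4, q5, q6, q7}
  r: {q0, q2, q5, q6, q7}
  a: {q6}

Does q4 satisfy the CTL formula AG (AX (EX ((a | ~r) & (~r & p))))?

Sat(~r) = {q1, q3, q4}
Sat(a | ~r) = {q1, q3, q4, q6}
Sat(~r & p) = {q1, q3, q4}
Sat((a | ~r) & (~r & p)) = {q1, q3, q4}
Sat(EX ((a | ~r) & (~r & p))) = {s : some successor in {q1, q3, q4}} = {q1, q2, q3, q4, q6}
Sat(AX (EX ((a | ~r) & (~r & p)))) = {s : every successor in {q1, q2, q3, q4, q6}} = {q0, q1, q3, q4, q6, q7}
AG (AX (EX ((a | ~r) & (~r & p)))): greatest fixpoint, start Z0 = {q0, q1, q3, q4, q6, q7}, keep only states in Sat with every successor in Z. Z1 = {q1, q3, q4, q6, q7}; fixed.
Sat(AG (AX (EX ((a | ~r) & (~r & p))))) = {q1, q3, q4, q6, q7}
q4 ∈ Sat(AG (AX (EX ((a | ~r) & (~r & p))))) = {q1, q3, q4, q6, q7}, so the formula holds at q4.

Yes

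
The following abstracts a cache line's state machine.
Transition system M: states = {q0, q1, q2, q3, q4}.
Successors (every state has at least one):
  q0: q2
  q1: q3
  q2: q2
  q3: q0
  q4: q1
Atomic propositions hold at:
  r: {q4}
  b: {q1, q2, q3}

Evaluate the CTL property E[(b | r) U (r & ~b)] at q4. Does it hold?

Yes

Sat(b | r) = {q1, q2, q3, q4}
Sat(~b) = {q0, q4}
Sat(r & ~b) = {q4}
E[(b | r) U (r & ~b)]: least fixpoint, start Z0 = Sat((r & ~b)) = {q4}, add states in Sat(b | r) with some successor in Z. Already a fixed point.
Sat(E[(b | r) U (r & ~b)]) = {q4}
q4 ∈ Sat(E[(b | r) U (r & ~b)]) = {q4}, so the formula holds at q4.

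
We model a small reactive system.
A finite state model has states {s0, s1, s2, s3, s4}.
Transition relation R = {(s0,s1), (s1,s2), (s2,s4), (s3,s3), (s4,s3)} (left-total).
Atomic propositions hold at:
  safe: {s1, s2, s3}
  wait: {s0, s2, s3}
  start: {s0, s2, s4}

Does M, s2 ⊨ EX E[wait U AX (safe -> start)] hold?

No

Sat(safe -> start) = {s0, s2, s4}
Sat(AX (safe -> start)) = {s : every successor in {s0, s2, s4}} = {s1, s2}
E[wait U AX (safe -> start)]: least fixpoint, start Z0 = Sat(AX (safe -> start)) = {s1, s2}, add states in Sat(wait) with some successor in Z. Z1 = {s0, s1, s2}; fixed.
Sat(E[wait U AX (safe -> start)]) = {s0, s1, s2}
Sat(EX E[wait U AX (safe -> start)]) = {s : some successor in {s0, s1, s2}} = {s0, s1}
s2 ∉ Sat(EX E[wait U AX (safe -> start)]) = {s0, s1}, so the formula does not hold at s2.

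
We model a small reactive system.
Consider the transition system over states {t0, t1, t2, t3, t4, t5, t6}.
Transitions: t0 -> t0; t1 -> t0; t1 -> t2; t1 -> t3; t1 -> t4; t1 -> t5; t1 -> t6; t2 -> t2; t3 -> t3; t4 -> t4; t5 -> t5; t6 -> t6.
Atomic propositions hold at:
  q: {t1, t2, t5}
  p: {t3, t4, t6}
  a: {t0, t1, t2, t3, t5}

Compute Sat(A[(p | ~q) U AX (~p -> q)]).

Sat(~q) = {t0, t3, t4, t6}
Sat(p | ~q) = {t0, t3, t4, t6}
Sat(~p) = {t0, t1, t2, t5}
Sat(~p -> q) = {t1, t2, t3, t4, t5, t6}
Sat(AX (~p -> q)) = {s : every successor in {t1, t2, t3, t4, t5, t6}} = {t2, t3, t4, t5, t6}
A[(p | ~q) U AX (~p -> q)]: least fixpoint, start Z0 = Sat(AX (~p -> q)) = {t2, t3, t4, t5, t6}, add states in Sat(p | ~q) with every successor in Z. Already a fixed point.
Sat(A[(p | ~q) U AX (~p -> q)]) = {t2, t3, t4, t5, t6}

{t2, t3, t4, t5, t6}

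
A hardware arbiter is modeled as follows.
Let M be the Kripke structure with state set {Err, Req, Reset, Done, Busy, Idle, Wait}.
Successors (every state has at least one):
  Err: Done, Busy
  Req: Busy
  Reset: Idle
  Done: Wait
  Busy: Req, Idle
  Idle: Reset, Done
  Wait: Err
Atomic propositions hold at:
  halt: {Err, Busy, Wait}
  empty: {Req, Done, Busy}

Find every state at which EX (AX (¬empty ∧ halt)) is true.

Sat(¬empty) = {Err, Reset, Idle, Wait}
Sat(¬empty ∧ halt) = {Err, Wait}
Sat(AX (¬empty ∧ halt)) = {s : every successor in {Err, Wait}} = {Done, Wait}
Sat(EX (AX (¬empty ∧ halt))) = {s : some successor in {Done, Wait}} = {Err, Done, Idle}

{Err, Done, Idle}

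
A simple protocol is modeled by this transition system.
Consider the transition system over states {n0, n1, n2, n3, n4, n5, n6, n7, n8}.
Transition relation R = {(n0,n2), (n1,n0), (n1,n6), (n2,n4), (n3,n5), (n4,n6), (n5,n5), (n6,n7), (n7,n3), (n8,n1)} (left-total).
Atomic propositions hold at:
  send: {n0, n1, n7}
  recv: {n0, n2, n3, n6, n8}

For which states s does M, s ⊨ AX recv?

{n0, n1, n4, n7}

Sat(AX recv) = {s : every successor in {n0, n2, n3, n6, n8}} = {n0, n1, n4, n7}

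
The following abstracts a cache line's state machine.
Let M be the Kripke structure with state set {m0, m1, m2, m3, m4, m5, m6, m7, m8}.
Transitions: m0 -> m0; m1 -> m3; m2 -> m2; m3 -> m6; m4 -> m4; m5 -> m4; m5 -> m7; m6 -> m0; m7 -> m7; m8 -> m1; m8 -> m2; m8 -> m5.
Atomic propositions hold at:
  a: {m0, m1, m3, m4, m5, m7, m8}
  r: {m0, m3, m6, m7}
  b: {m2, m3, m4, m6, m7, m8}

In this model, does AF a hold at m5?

AF a: least fixpoint, start Z0 = {m0, m1, m3, m4, m5, m7, m8}, add states with every successor in Z. Z1 = {m0, m1, m3, m4, m5, m6, m7, m8}; fixed.
Sat(AF a) = {m0, m1, m3, m4, m5, m6, m7, m8}
m5 ∈ Sat(AF a) = {m0, m1, m3, m4, m5, m6, m7, m8}, so the formula holds at m5.

Yes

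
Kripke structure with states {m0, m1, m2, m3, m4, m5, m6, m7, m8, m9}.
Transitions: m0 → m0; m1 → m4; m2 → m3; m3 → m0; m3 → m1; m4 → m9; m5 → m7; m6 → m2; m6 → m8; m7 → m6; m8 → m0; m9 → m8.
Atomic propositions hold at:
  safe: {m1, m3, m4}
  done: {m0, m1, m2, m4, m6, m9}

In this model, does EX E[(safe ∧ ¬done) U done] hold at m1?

Sat(¬done) = {m3, m5, m7, m8}
Sat(safe ∧ ¬done) = {m3}
E[(safe ∧ ¬done) U done]: least fixpoint, start Z0 = Sat(done) = {m0, m1, m2, m4, m6, m9}, add states in Sat(safe ∧ ¬done) with some successor in Z. Z1 = {m0, m1, m2, m3, m4, m6, m9}; fixed.
Sat(E[(safe ∧ ¬done) U done]) = {m0, m1, m2, m3, m4, m6, m9}
Sat(EX E[(safe ∧ ¬done) U done]) = {s : some successor in {m0, m1, m2, m3, m4, m6, m9}} = {m0, m1, m2, m3, m4, m6, m7, m8}
m1 ∈ Sat(EX E[(safe ∧ ¬done) U done]) = {m0, m1, m2, m3, m4, m6, m7, m8}, so the formula holds at m1.

Yes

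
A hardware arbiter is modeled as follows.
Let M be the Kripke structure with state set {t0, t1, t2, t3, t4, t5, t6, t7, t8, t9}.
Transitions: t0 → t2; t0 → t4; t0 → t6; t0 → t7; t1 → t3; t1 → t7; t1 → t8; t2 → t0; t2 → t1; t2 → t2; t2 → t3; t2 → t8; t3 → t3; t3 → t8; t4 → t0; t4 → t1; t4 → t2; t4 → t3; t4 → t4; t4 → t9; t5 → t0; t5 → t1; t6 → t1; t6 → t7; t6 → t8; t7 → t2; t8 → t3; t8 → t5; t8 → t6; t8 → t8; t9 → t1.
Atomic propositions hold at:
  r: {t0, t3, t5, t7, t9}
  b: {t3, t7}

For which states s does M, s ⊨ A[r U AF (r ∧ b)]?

Sat(r ∧ b) = {t3, t7}
AF (r ∧ b): least fixpoint, start Z0 = {t3, t7}, add states with every successor in Z. Already a fixed point.
Sat(AF (r ∧ b)) = {t3, t7}
A[r U AF (r ∧ b)]: least fixpoint, start Z0 = Sat(AF (r ∧ b)) = {t3, t7}, add states in Sat(r) with every successor in Z. Already a fixed point.
Sat(A[r U AF (r ∧ b)]) = {t3, t7}

{t3, t7}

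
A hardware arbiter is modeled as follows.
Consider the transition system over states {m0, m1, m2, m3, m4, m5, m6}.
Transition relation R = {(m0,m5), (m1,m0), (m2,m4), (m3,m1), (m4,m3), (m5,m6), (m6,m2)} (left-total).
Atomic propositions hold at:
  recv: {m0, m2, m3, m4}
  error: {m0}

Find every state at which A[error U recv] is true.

A[error U recv]: least fixpoint, start Z0 = Sat(recv) = {m0, m2, m3, m4}, add states in Sat(error) with every successor in Z. Already a fixed point.
Sat(A[error U recv]) = {m0, m2, m3, m4}

{m0, m2, m3, m4}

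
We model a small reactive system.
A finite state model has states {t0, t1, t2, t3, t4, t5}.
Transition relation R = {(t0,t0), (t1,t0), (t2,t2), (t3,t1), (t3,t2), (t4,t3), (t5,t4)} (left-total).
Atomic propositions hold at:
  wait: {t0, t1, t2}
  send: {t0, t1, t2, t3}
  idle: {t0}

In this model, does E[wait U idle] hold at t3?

No

E[wait U idle]: least fixpoint, start Z0 = Sat(idle) = {t0}, add states in Sat(wait) with some successor in Z. Z1 = {t0, t1}; fixed.
Sat(E[wait U idle]) = {t0, t1}
t3 ∉ Sat(E[wait U idle]) = {t0, t1}, so the formula does not hold at t3.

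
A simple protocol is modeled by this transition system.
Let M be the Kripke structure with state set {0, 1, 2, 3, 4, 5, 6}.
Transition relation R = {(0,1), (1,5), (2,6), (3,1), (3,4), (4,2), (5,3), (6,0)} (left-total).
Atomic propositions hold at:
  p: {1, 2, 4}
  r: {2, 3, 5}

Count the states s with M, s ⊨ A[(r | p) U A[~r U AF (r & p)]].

2

Sat(r | p) = {1, 2, 3, 4, 5}
Sat(~r) = {0, 1, 4, 6}
Sat(r & p) = {2}
AF (r & p): least fixpoint, start Z0 = {2}, add states with every successor in Z. Z1 = {2, 4}; fixed.
Sat(AF (r & p)) = {2, 4}
A[~r U AF (r & p)]: least fixpoint, start Z0 = Sat(AF (r & p)) = {2, 4}, add states in Sat(~r) with every successor in Z. Already a fixed point.
Sat(A[~r U AF (r & p)]) = {2, 4}
A[(r | p) U A[~r U AF (r & p)]]: least fixpoint, start Z0 = Sat(A[~r U AF (r & p)]) = {2, 4}, add states in Sat(r | p) with every successor in Z. Already a fixed point.
Sat(A[(r | p) U A[~r U AF (r & p)]]) = {2, 4}
|Sat(A[(r | p) U A[~r U AF (r & p)]])| = |{2, 4}| = 2.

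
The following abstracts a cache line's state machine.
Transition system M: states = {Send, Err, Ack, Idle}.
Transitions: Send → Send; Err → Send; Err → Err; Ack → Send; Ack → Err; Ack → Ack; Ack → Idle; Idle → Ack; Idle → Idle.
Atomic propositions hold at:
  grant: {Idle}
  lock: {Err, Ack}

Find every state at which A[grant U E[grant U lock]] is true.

E[grant U lock]: least fixpoint, start Z0 = Sat(lock) = {Err, Ack}, add states in Sat(grant) with some successor in Z. Z1 = {Err, Ack, Idle}; fixed.
Sat(E[grant U lock]) = {Err, Ack, Idle}
A[grant U E[grant U lock]]: least fixpoint, start Z0 = Sat(E[grant U lock]) = {Err, Ack, Idle}, add states in Sat(grant) with every successor in Z. Already a fixed point.
Sat(A[grant U E[grant U lock]]) = {Err, Ack, Idle}

{Err, Ack, Idle}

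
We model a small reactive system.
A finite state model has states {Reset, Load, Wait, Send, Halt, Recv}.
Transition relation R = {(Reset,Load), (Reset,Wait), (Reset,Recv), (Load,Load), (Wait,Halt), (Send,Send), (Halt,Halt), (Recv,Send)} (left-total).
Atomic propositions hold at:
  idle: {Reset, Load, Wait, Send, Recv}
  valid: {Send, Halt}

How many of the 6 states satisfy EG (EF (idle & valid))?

Sat(idle & valid) = {Send}
EF (idle & valid): least fixpoint, start Z0 = {Send}, add states with some successor in Z. Z1 = {Send, Recv}; Z2 = {Reset, Send, Recv}; fixed.
Sat(EF (idle & valid)) = {Reset, Send, Recv}
EG (EF (idle & valid)): greatest fixpoint, start Z0 = {Reset, Send, Recv}, keep only states in Sat with some successor in Z. Already a fixed point.
Sat(EG (EF (idle & valid))) = {Reset, Send, Recv}
|Sat(EG (EF (idle & valid)))| = |{Reset, Send, Recv}| = 3.

3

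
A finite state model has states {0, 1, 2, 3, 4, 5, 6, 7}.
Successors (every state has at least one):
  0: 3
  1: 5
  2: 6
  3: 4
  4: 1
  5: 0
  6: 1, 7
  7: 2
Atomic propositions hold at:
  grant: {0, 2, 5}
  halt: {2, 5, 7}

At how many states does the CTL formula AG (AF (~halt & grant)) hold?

5

Sat(~halt) = {0, 1, 3, 4, 6}
Sat(~halt & grant) = {0}
AF (~halt & grant): least fixpoint, start Z0 = {0}, add states with every successor in Z. Z1 = {0, 5}; Z2 = {0, 1, 5}; Z3 = {0, 1, 4, 5}; Z4 = {0, 1, 3, 4, 5}; fixed.
Sat(AF (~halt & grant)) = {0, 1, 3, 4, 5}
AG (AF (~halt & grant)): greatest fixpoint, start Z0 = {0, 1, 3, 4, 5}, keep only states in Sat with every successor in Z. Already a fixed point.
Sat(AG (AF (~halt & grant))) = {0, 1, 3, 4, 5}
|Sat(AG (AF (~halt & grant)))| = |{0, 1, 3, 4, 5}| = 5.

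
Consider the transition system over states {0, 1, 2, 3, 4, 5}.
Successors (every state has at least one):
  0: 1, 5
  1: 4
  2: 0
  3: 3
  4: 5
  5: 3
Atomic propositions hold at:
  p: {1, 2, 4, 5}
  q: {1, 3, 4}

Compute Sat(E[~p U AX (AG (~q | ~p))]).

Sat(~p) = {0, 3}
Sat(~q) = {0, 2, 5}
Sat(~q | ~p) = {0, 2, 3, 5}
AG (~q | ~p): greatest fixpoint, start Z0 = {0, 2, 3, 5}, keep only states in Sat with every successor in Z. Z1 = {2, 3, 5}; Z2 = {3, 5}; fixed.
Sat(AG (~q | ~p)) = {3, 5}
Sat(AX (AG (~q | ~p))) = {s : every successor in {3, 5}} = {3, 4, 5}
E[~p U AX (AG (~q | ~p))]: least fixpoint, start Z0 = Sat(AX (AG (~q | ~p))) = {3, 4, 5}, add states in Sat(~p) with some successor in Z. Z1 = {0, 3, 4, 5}; fixed.
Sat(E[~p U AX (AG (~q | ~p))]) = {0, 3, 4, 5}

{0, 3, 4, 5}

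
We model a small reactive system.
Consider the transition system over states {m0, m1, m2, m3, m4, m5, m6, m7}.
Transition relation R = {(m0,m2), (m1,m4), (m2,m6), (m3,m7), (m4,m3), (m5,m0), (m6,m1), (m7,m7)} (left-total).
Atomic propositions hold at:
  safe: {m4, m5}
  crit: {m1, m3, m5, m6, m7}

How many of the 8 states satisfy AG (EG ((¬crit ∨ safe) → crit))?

Sat(¬crit) = {m0, m2, m4}
Sat(¬crit ∨ safe) = {m0, m2, m4, m5}
Sat((¬crit ∨ safe) → crit) = {m1, m3, m5, m6, m7}
EG ((¬crit ∨ safe) → crit): greatest fixpoint, start Z0 = {m1, m3, m5, m6, m7}, keep only states in Sat with some successor in Z. Z1 = {m3, m6, m7}; Z2 = {m3, m7}; fixed.
Sat(EG ((¬crit ∨ safe) → crit)) = {m3, m7}
AG (EG ((¬crit ∨ safe) → crit)): greatest fixpoint, start Z0 = {m3, m7}, keep only states in Sat with every successor in Z. Already a fixed point.
Sat(AG (EG ((¬crit ∨ safe) → crit))) = {m3, m7}
|Sat(AG (EG ((¬crit ∨ safe) → crit)))| = |{m3, m7}| = 2.

2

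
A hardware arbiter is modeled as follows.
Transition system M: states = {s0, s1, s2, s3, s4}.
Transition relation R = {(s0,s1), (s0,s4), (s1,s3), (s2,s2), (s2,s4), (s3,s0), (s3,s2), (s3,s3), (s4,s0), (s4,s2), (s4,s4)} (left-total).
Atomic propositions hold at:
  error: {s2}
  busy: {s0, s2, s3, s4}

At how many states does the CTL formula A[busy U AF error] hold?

AF error: least fixpoint, start Z0 = {s2}, add states with every successor in Z. Already a fixed point.
Sat(AF error) = {s2}
A[busy U AF error]: least fixpoint, start Z0 = Sat(AF error) = {s2}, add states in Sat(busy) with every successor in Z. Already a fixed point.
Sat(A[busy U AF error]) = {s2}
|Sat(A[busy U AF error])| = |{s2}| = 1.

1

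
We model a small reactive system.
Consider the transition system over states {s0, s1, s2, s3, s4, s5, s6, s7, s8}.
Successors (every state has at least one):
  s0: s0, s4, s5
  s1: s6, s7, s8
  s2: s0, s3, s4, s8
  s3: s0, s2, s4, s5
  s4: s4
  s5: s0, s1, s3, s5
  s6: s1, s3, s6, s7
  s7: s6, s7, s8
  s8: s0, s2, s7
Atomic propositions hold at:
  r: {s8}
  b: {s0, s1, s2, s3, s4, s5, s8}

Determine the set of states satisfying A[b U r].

A[b U r]: least fixpoint, start Z0 = Sat(r) = {s8}, add states in Sat(b) with every successor in Z. Already a fixed point.
Sat(A[b U r]) = {s8}

{s8}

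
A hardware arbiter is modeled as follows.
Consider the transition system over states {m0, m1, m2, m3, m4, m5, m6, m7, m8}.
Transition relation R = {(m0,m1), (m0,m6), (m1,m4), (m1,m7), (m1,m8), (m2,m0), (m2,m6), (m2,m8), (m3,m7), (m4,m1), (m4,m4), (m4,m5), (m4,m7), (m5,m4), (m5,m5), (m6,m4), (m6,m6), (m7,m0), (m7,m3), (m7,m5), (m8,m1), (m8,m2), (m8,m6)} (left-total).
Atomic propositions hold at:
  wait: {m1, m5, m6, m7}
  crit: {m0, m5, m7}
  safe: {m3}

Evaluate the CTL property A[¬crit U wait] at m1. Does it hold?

Yes

Sat(¬crit) = {m1, m2, m3, m4, m6, m8}
A[¬crit U wait]: least fixpoint, start Z0 = Sat(wait) = {m1, m5, m6, m7}, add states in Sat(¬crit) with every successor in Z. Z1 = {m1, m3, m5, m6, m7}; fixed.
Sat(A[¬crit U wait]) = {m1, m3, m5, m6, m7}
m1 ∈ Sat(A[¬crit U wait]) = {m1, m3, m5, m6, m7}, so the formula holds at m1.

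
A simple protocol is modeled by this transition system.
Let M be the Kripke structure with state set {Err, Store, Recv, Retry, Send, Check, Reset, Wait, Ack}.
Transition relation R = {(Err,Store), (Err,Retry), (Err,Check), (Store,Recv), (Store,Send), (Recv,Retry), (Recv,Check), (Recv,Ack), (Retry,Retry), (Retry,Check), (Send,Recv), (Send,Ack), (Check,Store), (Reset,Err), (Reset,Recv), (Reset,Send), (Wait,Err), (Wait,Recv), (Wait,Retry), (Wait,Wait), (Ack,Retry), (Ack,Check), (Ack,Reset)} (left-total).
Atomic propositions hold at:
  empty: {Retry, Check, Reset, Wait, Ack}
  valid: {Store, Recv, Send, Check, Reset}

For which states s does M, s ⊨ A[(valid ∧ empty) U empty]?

{Retry, Check, Reset, Wait, Ack}

Sat(valid ∧ empty) = {Check, Reset}
A[(valid ∧ empty) U empty]: least fixpoint, start Z0 = Sat(empty) = {Retry, Check, Reset, Wait, Ack}, add states in Sat(valid ∧ empty) with every successor in Z. Already a fixed point.
Sat(A[(valid ∧ empty) U empty]) = {Retry, Check, Reset, Wait, Ack}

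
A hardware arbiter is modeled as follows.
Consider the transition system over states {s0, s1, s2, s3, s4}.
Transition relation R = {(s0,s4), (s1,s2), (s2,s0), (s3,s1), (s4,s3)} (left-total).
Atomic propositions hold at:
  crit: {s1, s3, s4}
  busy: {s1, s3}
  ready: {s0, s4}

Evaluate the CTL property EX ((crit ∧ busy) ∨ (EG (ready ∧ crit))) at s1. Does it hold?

No

Sat(crit ∧ busy) = {s1, s3}
Sat(ready ∧ crit) = {s4}
EG (ready ∧ crit): greatest fixpoint, start Z0 = {s4}, keep only states in Sat with some successor in Z. Z1 = ∅; fixed.
Sat(EG (ready ∧ crit)) = ∅
Sat((crit ∧ busy) ∨ (EG (ready ∧ crit))) = {s1, s3}
Sat(EX ((crit ∧ busy) ∨ (EG (ready ∧ crit)))) = {s : some successor in {s1, s3}} = {s3, s4}
s1 ∉ Sat(EX ((crit ∧ busy) ∨ (EG (ready ∧ crit)))) = {s3, s4}, so the formula does not hold at s1.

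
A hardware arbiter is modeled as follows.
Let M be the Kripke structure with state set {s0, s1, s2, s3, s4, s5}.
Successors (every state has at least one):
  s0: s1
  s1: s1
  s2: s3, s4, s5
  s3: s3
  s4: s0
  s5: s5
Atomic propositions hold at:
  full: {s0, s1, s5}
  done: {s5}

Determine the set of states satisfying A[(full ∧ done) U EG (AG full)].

Sat(full ∧ done) = {s5}
AG full: greatest fixpoint, start Z0 = {s0, s1, s5}, keep only states in Sat with every successor in Z. Already a fixed point.
Sat(AG full) = {s0, s1, s5}
EG (AG full): greatest fixpoint, start Z0 = {s0, s1, s5}, keep only states in Sat with some successor in Z. Already a fixed point.
Sat(EG (AG full)) = {s0, s1, s5}
A[(full ∧ done) U EG (AG full)]: least fixpoint, start Z0 = Sat(EG (AG full)) = {s0, s1, s5}, add states in Sat(full ∧ done) with every successor in Z. Already a fixed point.
Sat(A[(full ∧ done) U EG (AG full)]) = {s0, s1, s5}

{s0, s1, s5}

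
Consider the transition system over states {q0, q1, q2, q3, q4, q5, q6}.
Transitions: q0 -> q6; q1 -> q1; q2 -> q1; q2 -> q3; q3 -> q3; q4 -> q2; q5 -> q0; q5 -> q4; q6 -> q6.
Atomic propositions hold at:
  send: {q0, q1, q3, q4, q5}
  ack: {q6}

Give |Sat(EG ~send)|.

Sat(~send) = {q2, q6}
EG ~send: greatest fixpoint, start Z0 = {q2, q6}, keep only states in Sat with some successor in Z. Z1 = {q6}; fixed.
Sat(EG ~send) = {q6}
|Sat(EG ~send)| = |{q6}| = 1.

1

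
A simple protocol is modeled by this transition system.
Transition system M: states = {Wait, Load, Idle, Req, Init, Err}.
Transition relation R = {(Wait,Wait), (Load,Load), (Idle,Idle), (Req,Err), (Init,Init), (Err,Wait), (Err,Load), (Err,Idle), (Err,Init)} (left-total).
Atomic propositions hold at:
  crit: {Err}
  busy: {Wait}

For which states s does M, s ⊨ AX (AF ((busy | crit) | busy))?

Sat(busy | crit) = {Wait, Err}
Sat((busy | crit) | busy) = {Wait, Err}
AF ((busy | crit) | busy): least fixpoint, start Z0 = {Wait, Err}, add states with every successor in Z. Z1 = {Wait, Req, Err}; fixed.
Sat(AF ((busy | crit) | busy)) = {Wait, Req, Err}
Sat(AX (AF ((busy | crit) | busy))) = {s : every successor in {Wait, Req, Err}} = {Wait, Req}

{Wait, Req}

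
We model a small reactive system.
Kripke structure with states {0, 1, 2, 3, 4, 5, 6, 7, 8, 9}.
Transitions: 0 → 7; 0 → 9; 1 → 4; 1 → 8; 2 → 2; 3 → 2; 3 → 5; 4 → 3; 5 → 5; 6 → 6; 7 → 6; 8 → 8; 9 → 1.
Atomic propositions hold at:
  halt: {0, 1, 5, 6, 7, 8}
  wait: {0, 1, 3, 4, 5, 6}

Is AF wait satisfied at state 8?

AF wait: least fixpoint, start Z0 = {0, 1, 3, 4, 5, 6}, add states with every successor in Z. Z1 = {0, 1, 3, 4, 5, 6, 7, 9}; fixed.
Sat(AF wait) = {0, 1, 3, 4, 5, 6, 7, 9}
8 ∉ Sat(AF wait) = {0, 1, 3, 4, 5, 6, 7, 9}, so the formula does not hold at 8.

No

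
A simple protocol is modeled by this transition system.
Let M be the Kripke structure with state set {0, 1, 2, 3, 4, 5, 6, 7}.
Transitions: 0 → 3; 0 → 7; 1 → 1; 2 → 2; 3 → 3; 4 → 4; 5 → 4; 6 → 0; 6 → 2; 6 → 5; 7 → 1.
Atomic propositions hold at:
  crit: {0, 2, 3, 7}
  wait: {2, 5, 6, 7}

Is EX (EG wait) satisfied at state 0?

EG wait: greatest fixpoint, start Z0 = {2, 5, 6, 7}, keep only states in Sat with some successor in Z. Z1 = {2, 6}; fixed.
Sat(EG wait) = {2, 6}
Sat(EX (EG wait)) = {s : some successor in {2, 6}} = {2, 6}
0 ∉ Sat(EX (EG wait)) = {2, 6}, so the formula does not hold at 0.

No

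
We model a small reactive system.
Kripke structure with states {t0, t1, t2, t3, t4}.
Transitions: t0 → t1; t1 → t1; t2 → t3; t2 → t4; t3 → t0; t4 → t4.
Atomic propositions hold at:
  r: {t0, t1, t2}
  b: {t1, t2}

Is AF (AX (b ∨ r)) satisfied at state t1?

Sat(b ∨ r) = {t0, t1, t2}
Sat(AX (b ∨ r)) = {s : every successor in {t0, t1, t2}} = {t0, t1, t3}
AF (AX (b ∨ r)): least fixpoint, start Z0 = {t0, t1, t3}, add states with every successor in Z. Already a fixed point.
Sat(AF (AX (b ∨ r))) = {t0, t1, t3}
t1 ∈ Sat(AF (AX (b ∨ r))) = {t0, t1, t3}, so the formula holds at t1.

Yes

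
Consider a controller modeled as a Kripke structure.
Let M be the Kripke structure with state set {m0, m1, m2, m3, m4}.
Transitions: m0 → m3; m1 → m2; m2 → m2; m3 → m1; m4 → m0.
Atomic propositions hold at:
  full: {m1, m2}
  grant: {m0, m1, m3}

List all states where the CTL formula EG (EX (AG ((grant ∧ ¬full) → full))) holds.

{m1, m2, m3}

Sat(¬full) = {m0, m3, m4}
Sat(grant ∧ ¬full) = {m0, m3}
Sat((grant ∧ ¬full) → full) = {m1, m2, m4}
AG ((grant ∧ ¬full) → full): greatest fixpoint, start Z0 = {m1, m2, m4}, keep only states in Sat with every successor in Z. Z1 = {m1, m2}; fixed.
Sat(AG ((grant ∧ ¬full) → full)) = {m1, m2}
Sat(EX (AG ((grant ∧ ¬full) → full))) = {s : some successor in {m1, m2}} = {m1, m2, m3}
EG (EX (AG ((grant ∧ ¬full) → full))): greatest fixpoint, start Z0 = {m1, m2, m3}, keep only states in Sat with some successor in Z. Already a fixed point.
Sat(EG (EX (AG ((grant ∧ ¬full) → full)))) = {m1, m2, m3}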